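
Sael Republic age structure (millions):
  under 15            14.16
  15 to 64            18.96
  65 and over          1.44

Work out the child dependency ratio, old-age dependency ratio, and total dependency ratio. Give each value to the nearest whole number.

Youth dependency ratio: 75
Old-age dependency ratio: 8
Total dependency ratio: 82

Youth dependency ratio = 14.16 / 18.96 × 100 = 75
Old-age dependency ratio = 1.44 / 18.96 × 100 = 8
Total dependency ratio = (14.16 + 1.44) / 18.96 × 100 = 15.60 / 18.96 × 100 = 82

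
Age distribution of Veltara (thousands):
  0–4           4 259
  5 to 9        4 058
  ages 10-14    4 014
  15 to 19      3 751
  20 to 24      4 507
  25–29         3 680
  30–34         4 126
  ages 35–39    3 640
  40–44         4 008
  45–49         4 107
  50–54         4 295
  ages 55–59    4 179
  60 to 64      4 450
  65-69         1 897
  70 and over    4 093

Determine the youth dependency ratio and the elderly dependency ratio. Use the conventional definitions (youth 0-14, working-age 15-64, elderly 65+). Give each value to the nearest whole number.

0–14: 4 259 + 4 058 + 4 014 = 12 331
15–64: 3 751 + 4 507 + 3 680 + 4 126 + 3 640 + 4 008 + 4 107 + 4 295 + 4 179 + 4 450 = 40 743
65+: 1 897 + 4 093 = 5 990
Youth dependency ratio = 12 331 / 40 743 × 100 = 30
Old-age dependency ratio = 5 990 / 40 743 × 100 = 15

Youth dependency ratio: 30
Old-age dependency ratio: 15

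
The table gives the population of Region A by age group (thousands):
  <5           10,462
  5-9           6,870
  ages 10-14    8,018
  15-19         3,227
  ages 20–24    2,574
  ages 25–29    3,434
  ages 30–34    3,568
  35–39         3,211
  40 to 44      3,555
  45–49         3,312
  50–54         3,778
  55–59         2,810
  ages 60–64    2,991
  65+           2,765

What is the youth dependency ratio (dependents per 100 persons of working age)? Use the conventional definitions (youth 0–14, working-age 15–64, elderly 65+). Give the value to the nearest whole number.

0–14: 10,462 + 6,870 + 8,018 = 25,350
15–64: 3,227 + 2,574 + 3,434 + 3,568 + 3,211 + 3,555 + 3,312 + 3,778 + 2,810 + 2,991 = 32,460
65+: 2,765
Youth dependency ratio = 25,350 / 32,460 × 100 = 78

Youth dependency ratio: 78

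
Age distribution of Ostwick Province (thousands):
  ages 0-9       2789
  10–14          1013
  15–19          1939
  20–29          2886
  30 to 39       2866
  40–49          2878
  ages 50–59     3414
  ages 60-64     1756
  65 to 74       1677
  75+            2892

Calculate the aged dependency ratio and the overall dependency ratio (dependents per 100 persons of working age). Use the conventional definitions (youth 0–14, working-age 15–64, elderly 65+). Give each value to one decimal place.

0–14: 2789 + 1013 = 3802
15–64: 1939 + 2886 + 2866 + 2878 + 3414 + 1756 = 15739
65+: 1677 + 2892 = 4569
Old-age dependency ratio = 4569 / 15739 × 100 = 29.0
Total dependency ratio = (3802 + 4569) / 15739 × 100 = 8371 / 15739 × 100 = 53.2

Old-age dependency ratio: 29.0
Total dependency ratio: 53.2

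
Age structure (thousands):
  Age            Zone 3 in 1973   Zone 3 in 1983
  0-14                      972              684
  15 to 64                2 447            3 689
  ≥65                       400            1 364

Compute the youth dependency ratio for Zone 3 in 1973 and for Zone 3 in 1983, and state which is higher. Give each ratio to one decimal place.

Zone 3 in 1973: 972 / 2 447 × 100 = 39.7
Zone 3 in 1983: 684 / 3 689 × 100 = 18.5

Zone 3 in 1973: 39.7
Zone 3 in 1983: 18.5
Higher: Zone 3 in 1973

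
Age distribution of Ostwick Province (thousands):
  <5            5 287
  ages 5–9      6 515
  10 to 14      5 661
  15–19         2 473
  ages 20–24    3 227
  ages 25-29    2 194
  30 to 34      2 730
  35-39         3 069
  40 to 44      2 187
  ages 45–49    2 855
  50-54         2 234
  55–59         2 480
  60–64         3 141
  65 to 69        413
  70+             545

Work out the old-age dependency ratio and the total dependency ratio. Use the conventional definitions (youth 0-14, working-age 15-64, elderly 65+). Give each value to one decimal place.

Old-age dependency ratio: 3.6
Total dependency ratio: 69.3

0–14: 5 287 + 6 515 + 5 661 = 17 463
15–64: 2 473 + 3 227 + 2 194 + 2 730 + 3 069 + 2 187 + 2 855 + 2 234 + 2 480 + 3 141 = 26 590
65+: 413 + 545 = 958
Old-age dependency ratio = 958 / 26 590 × 100 = 3.6
Total dependency ratio = (17 463 + 958) / 26 590 × 100 = 18 421 / 26 590 × 100 = 69.3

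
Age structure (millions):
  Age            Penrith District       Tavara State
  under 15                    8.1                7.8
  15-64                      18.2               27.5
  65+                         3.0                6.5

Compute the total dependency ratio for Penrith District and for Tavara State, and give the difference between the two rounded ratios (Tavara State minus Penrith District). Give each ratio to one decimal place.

Penrith District: 61.0
Tavara State: 52.0
Difference: -9.0

Penrith District: (8.1 + 3.0) / 18.2 × 100 = 11.1 / 18.2 × 100 = 61.0
Tavara State: (7.8 + 6.5) / 27.5 × 100 = 14.3 / 27.5 × 100 = 52.0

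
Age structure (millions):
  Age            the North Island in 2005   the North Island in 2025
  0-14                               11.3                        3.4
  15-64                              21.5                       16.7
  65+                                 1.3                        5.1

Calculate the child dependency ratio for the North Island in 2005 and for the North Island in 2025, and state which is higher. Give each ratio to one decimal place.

the North Island in 2005: 52.6
the North Island in 2025: 20.4
Higher: the North Island in 2005

the North Island in 2005: 11.3 / 21.5 × 100 = 52.6
the North Island in 2025: 3.4 / 16.7 × 100 = 20.4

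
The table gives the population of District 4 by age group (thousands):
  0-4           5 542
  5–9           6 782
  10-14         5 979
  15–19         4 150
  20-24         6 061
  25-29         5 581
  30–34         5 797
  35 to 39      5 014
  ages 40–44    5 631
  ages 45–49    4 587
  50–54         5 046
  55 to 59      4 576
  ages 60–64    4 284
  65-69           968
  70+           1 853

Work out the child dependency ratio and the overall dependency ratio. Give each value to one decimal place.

0–14: 5 542 + 6 782 + 5 979 = 18 303
15–64: 4 150 + 6 061 + 5 581 + 5 797 + 5 014 + 5 631 + 4 587 + 5 046 + 4 576 + 4 284 = 50 727
65+: 968 + 1 853 = 2 821
Youth dependency ratio = 18 303 / 50 727 × 100 = 36.1
Total dependency ratio = (18 303 + 2 821) / 50 727 × 100 = 21 124 / 50 727 × 100 = 41.6

Youth dependency ratio: 36.1
Total dependency ratio: 41.6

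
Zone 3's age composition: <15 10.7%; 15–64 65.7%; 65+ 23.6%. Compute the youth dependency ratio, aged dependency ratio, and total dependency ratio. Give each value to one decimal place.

Youth dependency ratio = 10.7 / 65.7 × 100 = 16.3
Old-age dependency ratio = 23.6 / 65.7 × 100 = 35.9
Total dependency ratio = (10.7 + 23.6) / 65.7 × 100 = 34.3 / 65.7 × 100 = 52.2

Youth dependency ratio: 16.3
Old-age dependency ratio: 35.9
Total dependency ratio: 52.2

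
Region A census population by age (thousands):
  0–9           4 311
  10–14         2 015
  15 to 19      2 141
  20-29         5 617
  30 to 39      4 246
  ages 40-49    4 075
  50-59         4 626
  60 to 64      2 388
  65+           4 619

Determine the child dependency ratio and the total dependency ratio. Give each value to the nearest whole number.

Youth dependency ratio: 27
Total dependency ratio: 47

0–14: 4 311 + 2 015 = 6 326
15–64: 2 141 + 5 617 + 4 246 + 4 075 + 4 626 + 2 388 = 23 093
65+: 4 619
Youth dependency ratio = 6 326 / 23 093 × 100 = 27
Total dependency ratio = (6 326 + 4 619) / 23 093 × 100 = 10 945 / 23 093 × 100 = 47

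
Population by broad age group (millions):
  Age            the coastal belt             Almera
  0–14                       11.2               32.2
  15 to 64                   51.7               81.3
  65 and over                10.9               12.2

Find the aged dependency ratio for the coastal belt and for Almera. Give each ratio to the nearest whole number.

the coastal belt: 21
Almera: 15

the coastal belt: 10.9 / 51.7 × 100 = 21
Almera: 12.2 / 81.3 × 100 = 15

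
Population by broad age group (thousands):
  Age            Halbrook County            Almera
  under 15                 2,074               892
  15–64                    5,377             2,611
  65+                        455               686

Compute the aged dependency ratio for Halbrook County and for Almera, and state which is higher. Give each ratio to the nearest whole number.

Halbrook County: 455 / 5,377 × 100 = 8
Almera: 686 / 2,611 × 100 = 26

Halbrook County: 8
Almera: 26
Higher: Almera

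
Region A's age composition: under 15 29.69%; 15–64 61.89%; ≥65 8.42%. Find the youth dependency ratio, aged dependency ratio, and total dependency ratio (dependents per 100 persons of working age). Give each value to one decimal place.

Youth dependency ratio: 48.0
Old-age dependency ratio: 13.6
Total dependency ratio: 61.6

Youth dependency ratio = 29.69 / 61.89 × 100 = 48.0
Old-age dependency ratio = 8.42 / 61.89 × 100 = 13.6
Total dependency ratio = (29.69 + 8.42) / 61.89 × 100 = 38.11 / 61.89 × 100 = 61.6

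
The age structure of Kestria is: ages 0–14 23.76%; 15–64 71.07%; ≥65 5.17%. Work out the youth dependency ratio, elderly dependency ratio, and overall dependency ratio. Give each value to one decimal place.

Youth dependency ratio: 33.4
Old-age dependency ratio: 7.3
Total dependency ratio: 40.7

Youth dependency ratio = 23.76 / 71.07 × 100 = 33.4
Old-age dependency ratio = 5.17 / 71.07 × 100 = 7.3
Total dependency ratio = (23.76 + 5.17) / 71.07 × 100 = 28.93 / 71.07 × 100 = 40.7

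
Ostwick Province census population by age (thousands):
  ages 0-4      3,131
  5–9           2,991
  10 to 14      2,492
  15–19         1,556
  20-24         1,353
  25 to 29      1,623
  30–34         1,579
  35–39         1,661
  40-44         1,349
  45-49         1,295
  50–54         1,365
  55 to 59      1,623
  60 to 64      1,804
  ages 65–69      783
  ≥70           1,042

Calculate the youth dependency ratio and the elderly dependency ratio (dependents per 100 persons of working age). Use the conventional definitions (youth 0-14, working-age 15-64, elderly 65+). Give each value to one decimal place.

Youth dependency ratio: 56.6
Old-age dependency ratio: 12.0

0–14: 3,131 + 2,991 + 2,492 = 8,614
15–64: 1,556 + 1,353 + 1,623 + 1,579 + 1,661 + 1,349 + 1,295 + 1,365 + 1,623 + 1,804 = 15,208
65+: 783 + 1,042 = 1,825
Youth dependency ratio = 8,614 / 15,208 × 100 = 56.6
Old-age dependency ratio = 1,825 / 15,208 × 100 = 12.0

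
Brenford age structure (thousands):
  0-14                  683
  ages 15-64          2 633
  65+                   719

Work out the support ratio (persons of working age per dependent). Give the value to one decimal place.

Support ratio = 2 633 / (683 + 719) = 2 633 / 1 402 = 1.9

Support ratio: 1.9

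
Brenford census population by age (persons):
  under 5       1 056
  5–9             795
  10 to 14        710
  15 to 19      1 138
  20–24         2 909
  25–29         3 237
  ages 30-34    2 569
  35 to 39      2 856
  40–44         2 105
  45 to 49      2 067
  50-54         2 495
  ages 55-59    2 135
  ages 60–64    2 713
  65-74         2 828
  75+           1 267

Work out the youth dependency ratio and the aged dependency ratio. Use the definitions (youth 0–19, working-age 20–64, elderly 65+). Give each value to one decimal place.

0–19: 1 056 + 795 + 710 + 1 138 = 3 699
20–64: 2 909 + 3 237 + 2 569 + 2 856 + 2 105 + 2 067 + 2 495 + 2 135 + 2 713 = 23 086
65+: 2 828 + 1 267 = 4 095
Youth dependency ratio = 3 699 / 23 086 × 100 = 16.0
Old-age dependency ratio = 4 095 / 23 086 × 100 = 17.7

Youth dependency ratio: 16.0
Old-age dependency ratio: 17.7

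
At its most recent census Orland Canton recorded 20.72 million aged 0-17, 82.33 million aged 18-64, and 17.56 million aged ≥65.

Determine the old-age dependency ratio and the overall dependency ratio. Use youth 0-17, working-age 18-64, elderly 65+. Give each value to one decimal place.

Old-age dependency ratio = 17.56 / 82.33 × 100 = 21.3
Total dependency ratio = (20.72 + 17.56) / 82.33 × 100 = 38.28 / 82.33 × 100 = 46.5

Old-age dependency ratio: 21.3
Total dependency ratio: 46.5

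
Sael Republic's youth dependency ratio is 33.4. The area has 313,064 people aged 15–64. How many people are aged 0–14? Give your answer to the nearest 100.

Youth dependency ratio = youth / working-age × 100
33.4 = Y / 313,064 × 100
⇒ 104,600

Aged 0–14: 104,600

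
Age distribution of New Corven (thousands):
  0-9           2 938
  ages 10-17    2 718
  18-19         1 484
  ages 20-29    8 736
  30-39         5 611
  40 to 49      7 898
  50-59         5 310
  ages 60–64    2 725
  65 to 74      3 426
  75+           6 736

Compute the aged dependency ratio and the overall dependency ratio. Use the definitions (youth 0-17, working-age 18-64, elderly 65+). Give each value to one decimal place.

0–17: 2 938 + 2 718 = 5 656
18–64: 1 484 + 8 736 + 5 611 + 7 898 + 5 310 + 2 725 = 31 764
65+: 3 426 + 6 736 = 10 162
Old-age dependency ratio = 10 162 / 31 764 × 100 = 32.0
Total dependency ratio = (5 656 + 10 162) / 31 764 × 100 = 15 818 / 31 764 × 100 = 49.8

Old-age dependency ratio: 32.0
Total dependency ratio: 49.8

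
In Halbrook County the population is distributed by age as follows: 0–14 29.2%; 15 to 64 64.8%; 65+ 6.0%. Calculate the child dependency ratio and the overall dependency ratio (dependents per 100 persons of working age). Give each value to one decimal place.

Youth dependency ratio: 45.1
Total dependency ratio: 54.3

Youth dependency ratio = 29.2 / 64.8 × 100 = 45.1
Total dependency ratio = (29.2 + 6.0) / 64.8 × 100 = 35.2 / 64.8 × 100 = 54.3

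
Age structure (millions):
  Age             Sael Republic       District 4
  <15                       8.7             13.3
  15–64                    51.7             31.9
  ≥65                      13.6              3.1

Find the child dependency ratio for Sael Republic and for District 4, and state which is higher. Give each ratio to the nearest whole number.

Sael Republic: 8.7 / 51.7 × 100 = 17
District 4: 13.3 / 31.9 × 100 = 42

Sael Republic: 17
District 4: 42
Higher: District 4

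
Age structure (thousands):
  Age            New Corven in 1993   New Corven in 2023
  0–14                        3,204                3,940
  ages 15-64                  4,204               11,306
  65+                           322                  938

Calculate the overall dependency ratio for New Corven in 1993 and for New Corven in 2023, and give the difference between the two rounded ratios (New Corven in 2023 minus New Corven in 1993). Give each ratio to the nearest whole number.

New Corven in 1993: (3,204 + 322) / 4,204 × 100 = 3,526 / 4,204 × 100 = 84
New Corven in 2023: (3,940 + 938) / 11,306 × 100 = 4,878 / 11,306 × 100 = 43

New Corven in 1993: 84
New Corven in 2023: 43
Difference: -41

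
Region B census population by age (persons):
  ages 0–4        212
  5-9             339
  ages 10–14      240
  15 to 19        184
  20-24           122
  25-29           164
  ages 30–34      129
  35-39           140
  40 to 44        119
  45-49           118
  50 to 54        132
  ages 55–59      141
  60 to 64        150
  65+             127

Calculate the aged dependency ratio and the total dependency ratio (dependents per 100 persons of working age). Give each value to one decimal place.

0–14: 212 + 339 + 240 = 791
15–64: 184 + 122 + 164 + 129 + 140 + 119 + 118 + 132 + 141 + 150 = 1399
65+: 127
Old-age dependency ratio = 127 / 1399 × 100 = 9.1
Total dependency ratio = (791 + 127) / 1399 × 100 = 918 / 1399 × 100 = 65.6

Old-age dependency ratio: 9.1
Total dependency ratio: 65.6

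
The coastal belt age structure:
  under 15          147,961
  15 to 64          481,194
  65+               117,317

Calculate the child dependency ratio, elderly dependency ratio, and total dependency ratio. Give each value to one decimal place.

Youth dependency ratio: 30.7
Old-age dependency ratio: 24.4
Total dependency ratio: 55.1

Youth dependency ratio = 147,961 / 481,194 × 100 = 30.7
Old-age dependency ratio = 117,317 / 481,194 × 100 = 24.4
Total dependency ratio = (147,961 + 117,317) / 481,194 × 100 = 265,278 / 481,194 × 100 = 55.1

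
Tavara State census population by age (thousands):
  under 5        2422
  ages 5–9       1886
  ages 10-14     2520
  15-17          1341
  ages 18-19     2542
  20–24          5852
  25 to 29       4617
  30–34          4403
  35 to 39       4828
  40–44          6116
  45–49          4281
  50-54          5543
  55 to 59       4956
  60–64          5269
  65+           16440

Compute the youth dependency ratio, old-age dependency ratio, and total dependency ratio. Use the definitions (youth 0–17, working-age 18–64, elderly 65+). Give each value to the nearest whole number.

0–17: 2422 + 1886 + 2520 + 1341 = 8169
18–64: 2542 + 5852 + 4617 + 4403 + 4828 + 6116 + 4281 + 5543 + 4956 + 5269 = 48407
65+: 16440
Youth dependency ratio = 8169 / 48407 × 100 = 17
Old-age dependency ratio = 16440 / 48407 × 100 = 34
Total dependency ratio = (8169 + 16440) / 48407 × 100 = 24609 / 48407 × 100 = 51

Youth dependency ratio: 17
Old-age dependency ratio: 34
Total dependency ratio: 51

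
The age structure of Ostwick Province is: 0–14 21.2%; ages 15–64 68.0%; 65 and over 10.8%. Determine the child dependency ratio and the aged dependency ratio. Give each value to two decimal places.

Youth dependency ratio: 31.18
Old-age dependency ratio: 15.88

Youth dependency ratio = 21.2 / 68.0 × 100 = 31.18
Old-age dependency ratio = 10.8 / 68.0 × 100 = 15.88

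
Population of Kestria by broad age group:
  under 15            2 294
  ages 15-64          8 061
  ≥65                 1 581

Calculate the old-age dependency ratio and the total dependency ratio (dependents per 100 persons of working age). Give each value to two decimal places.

Old-age dependency ratio: 19.61
Total dependency ratio: 48.07

Old-age dependency ratio = 1 581 / 8 061 × 100 = 19.61
Total dependency ratio = (2 294 + 1 581) / 8 061 × 100 = 3 875 / 8 061 × 100 = 48.07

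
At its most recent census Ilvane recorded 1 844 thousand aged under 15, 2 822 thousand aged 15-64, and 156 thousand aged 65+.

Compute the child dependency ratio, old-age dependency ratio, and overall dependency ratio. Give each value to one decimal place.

Youth dependency ratio: 65.3
Old-age dependency ratio: 5.5
Total dependency ratio: 70.9

Youth dependency ratio = 1 844 / 2 822 × 100 = 65.3
Old-age dependency ratio = 156 / 2 822 × 100 = 5.5
Total dependency ratio = (1 844 + 156) / 2 822 × 100 = 2 000 / 2 822 × 100 = 70.9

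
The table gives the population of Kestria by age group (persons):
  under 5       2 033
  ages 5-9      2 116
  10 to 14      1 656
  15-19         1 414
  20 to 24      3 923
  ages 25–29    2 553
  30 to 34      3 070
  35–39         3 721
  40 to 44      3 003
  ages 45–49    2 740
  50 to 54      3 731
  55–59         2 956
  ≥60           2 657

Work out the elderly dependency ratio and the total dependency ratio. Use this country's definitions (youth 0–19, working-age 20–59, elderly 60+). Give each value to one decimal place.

Old-age dependency ratio: 10.3
Total dependency ratio: 38.4

0–19: 2 033 + 2 116 + 1 656 + 1 414 = 7 219
20–59: 3 923 + 2 553 + 3 070 + 3 721 + 3 003 + 2 740 + 3 731 + 2 956 = 25 697
60+: 2 657
Old-age dependency ratio = 2 657 / 25 697 × 100 = 10.3
Total dependency ratio = (7 219 + 2 657) / 25 697 × 100 = 9 876 / 25 697 × 100 = 38.4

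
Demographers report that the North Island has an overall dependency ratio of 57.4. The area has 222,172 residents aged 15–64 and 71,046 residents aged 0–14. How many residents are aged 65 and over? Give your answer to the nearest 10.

Aged 65 and over: 56,480

Total dependency ratio = (youth + elderly) / working-age × 100
57.4 = (71,046 + E) / 222,172 × 100
⇒ 56,480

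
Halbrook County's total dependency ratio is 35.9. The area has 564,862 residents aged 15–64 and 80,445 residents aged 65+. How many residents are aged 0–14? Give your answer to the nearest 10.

Total dependency ratio = (youth + elderly) / working-age × 100
35.9 = (Y + 80,445) / 564,862 × 100
⇒ 122,340

Aged 0–14: 122,340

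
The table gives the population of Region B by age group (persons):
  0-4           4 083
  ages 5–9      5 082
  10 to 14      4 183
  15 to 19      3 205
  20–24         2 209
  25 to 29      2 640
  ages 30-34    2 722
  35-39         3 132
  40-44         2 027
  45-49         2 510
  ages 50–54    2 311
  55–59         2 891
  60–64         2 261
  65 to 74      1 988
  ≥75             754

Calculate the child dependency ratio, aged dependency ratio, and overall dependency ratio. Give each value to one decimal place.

Youth dependency ratio: 51.5
Old-age dependency ratio: 10.6
Total dependency ratio: 62.1

0–14: 4 083 + 5 082 + 4 183 = 13 348
15–64: 3 205 + 2 209 + 2 640 + 2 722 + 3 132 + 2 027 + 2 510 + 2 311 + 2 891 + 2 261 = 25 908
65+: 1 988 + 754 = 2 742
Youth dependency ratio = 13 348 / 25 908 × 100 = 51.5
Old-age dependency ratio = 2 742 / 25 908 × 100 = 10.6
Total dependency ratio = (13 348 + 2 742) / 25 908 × 100 = 16 090 / 25 908 × 100 = 62.1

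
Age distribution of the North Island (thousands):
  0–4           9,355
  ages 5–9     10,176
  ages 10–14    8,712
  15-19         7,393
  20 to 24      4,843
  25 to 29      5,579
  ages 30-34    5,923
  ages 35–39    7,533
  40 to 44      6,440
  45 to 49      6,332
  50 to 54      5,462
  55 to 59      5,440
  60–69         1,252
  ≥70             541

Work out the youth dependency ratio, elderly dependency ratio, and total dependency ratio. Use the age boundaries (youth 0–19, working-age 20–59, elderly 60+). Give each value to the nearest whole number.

0–19: 9,355 + 10,176 + 8,712 + 7,393 = 35,636
20–59: 4,843 + 5,579 + 5,923 + 7,533 + 6,440 + 6,332 + 5,462 + 5,440 = 47,552
60+: 1,252 + 541 = 1,793
Youth dependency ratio = 35,636 / 47,552 × 100 = 75
Old-age dependency ratio = 1,793 / 47,552 × 100 = 4
Total dependency ratio = (35,636 + 1,793) / 47,552 × 100 = 37,429 / 47,552 × 100 = 79

Youth dependency ratio: 75
Old-age dependency ratio: 4
Total dependency ratio: 79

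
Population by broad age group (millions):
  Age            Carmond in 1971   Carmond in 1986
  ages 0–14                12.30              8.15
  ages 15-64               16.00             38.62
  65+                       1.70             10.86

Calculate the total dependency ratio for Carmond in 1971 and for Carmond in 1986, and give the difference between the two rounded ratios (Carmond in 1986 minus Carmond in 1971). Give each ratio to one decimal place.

Carmond in 1971: 87.5
Carmond in 1986: 49.2
Difference: -38.3

Carmond in 1971: (12.30 + 1.70) / 16.00 × 100 = 14.00 / 16.00 × 100 = 87.5
Carmond in 1986: (8.15 + 10.86) / 38.62 × 100 = 19.01 / 38.62 × 100 = 49.2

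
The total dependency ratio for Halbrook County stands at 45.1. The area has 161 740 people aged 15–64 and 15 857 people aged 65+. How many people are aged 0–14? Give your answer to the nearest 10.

Aged 0–14: 57 090

Total dependency ratio = (youth + elderly) / working-age × 100
45.1 = (Y + 15 857) / 161 740 × 100
⇒ 57 090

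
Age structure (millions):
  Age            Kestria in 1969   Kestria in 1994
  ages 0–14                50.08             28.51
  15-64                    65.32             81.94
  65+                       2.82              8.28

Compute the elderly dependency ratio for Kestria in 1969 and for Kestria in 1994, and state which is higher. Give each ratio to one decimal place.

Kestria in 1969: 4.3
Kestria in 1994: 10.1
Higher: Kestria in 1994

Kestria in 1969: 2.82 / 65.32 × 100 = 4.3
Kestria in 1994: 8.28 / 81.94 × 100 = 10.1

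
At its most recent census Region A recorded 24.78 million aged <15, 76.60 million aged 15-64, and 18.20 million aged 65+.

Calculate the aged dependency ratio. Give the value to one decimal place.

Old-age dependency ratio = 18.20 / 76.60 × 100 = 23.8

Old-age dependency ratio: 23.8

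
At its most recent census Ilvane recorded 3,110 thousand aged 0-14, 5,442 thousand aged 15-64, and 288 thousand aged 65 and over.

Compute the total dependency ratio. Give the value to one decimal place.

Total dependency ratio: 62.4

Total dependency ratio = (3,110 + 288) / 5,442 × 100 = 3,398 / 5,442 × 100 = 62.4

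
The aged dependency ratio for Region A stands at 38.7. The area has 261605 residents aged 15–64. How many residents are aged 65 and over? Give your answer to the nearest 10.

Aged 65 and over: 101240

Old-age dependency ratio = elderly / working-age × 100
38.7 = E / 261605 × 100
⇒ 101240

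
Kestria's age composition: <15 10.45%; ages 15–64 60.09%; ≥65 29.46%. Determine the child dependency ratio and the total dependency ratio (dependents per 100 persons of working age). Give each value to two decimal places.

Youth dependency ratio = 10.45 / 60.09 × 100 = 17.39
Total dependency ratio = (10.45 + 29.46) / 60.09 × 100 = 39.91 / 60.09 × 100 = 66.42

Youth dependency ratio: 17.39
Total dependency ratio: 66.42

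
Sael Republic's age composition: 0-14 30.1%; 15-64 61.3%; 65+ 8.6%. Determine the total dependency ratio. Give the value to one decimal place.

Total dependency ratio: 63.1

Total dependency ratio = (30.1 + 8.6) / 61.3 × 100 = 38.7 / 61.3 × 100 = 63.1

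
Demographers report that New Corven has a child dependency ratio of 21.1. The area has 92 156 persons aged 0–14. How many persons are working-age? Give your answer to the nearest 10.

Working-age: 436 760

Youth dependency ratio = youth / working-age × 100
21.1 = 92 156 / W × 100
⇒ 436 760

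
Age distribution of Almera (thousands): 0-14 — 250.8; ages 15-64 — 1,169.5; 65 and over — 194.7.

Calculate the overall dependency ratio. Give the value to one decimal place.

Total dependency ratio: 38.1

Total dependency ratio = (250.8 + 194.7) / 1,169.5 × 100 = 445.5 / 1,169.5 × 100 = 38.1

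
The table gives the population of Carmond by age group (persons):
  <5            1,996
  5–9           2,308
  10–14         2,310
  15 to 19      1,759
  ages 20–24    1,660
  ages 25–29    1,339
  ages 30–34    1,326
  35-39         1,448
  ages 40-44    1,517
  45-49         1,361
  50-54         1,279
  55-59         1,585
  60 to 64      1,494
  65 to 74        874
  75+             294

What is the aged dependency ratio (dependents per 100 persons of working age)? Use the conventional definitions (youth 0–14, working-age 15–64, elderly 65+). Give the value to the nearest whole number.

Old-age dependency ratio: 8

0–14: 1,996 + 2,308 + 2,310 = 6,614
15–64: 1,759 + 1,660 + 1,339 + 1,326 + 1,448 + 1,517 + 1,361 + 1,279 + 1,585 + 1,494 = 14,768
65+: 874 + 294 = 1,168
Old-age dependency ratio = 1,168 / 14,768 × 100 = 8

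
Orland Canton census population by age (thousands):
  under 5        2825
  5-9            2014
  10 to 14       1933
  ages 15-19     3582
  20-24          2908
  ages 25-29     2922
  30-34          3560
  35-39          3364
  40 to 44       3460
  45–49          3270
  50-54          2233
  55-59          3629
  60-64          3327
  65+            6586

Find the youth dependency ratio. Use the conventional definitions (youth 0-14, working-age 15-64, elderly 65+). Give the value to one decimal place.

Youth dependency ratio: 21.0

0–14: 2825 + 2014 + 1933 = 6772
15–64: 3582 + 2908 + 2922 + 3560 + 3364 + 3460 + 3270 + 2233 + 3629 + 3327 = 32255
65+: 6586
Youth dependency ratio = 6772 / 32255 × 100 = 21.0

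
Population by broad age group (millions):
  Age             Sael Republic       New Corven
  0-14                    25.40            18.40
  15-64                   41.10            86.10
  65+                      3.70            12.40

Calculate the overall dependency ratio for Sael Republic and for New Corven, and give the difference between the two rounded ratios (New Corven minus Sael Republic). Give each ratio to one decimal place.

Sael Republic: 70.8
New Corven: 35.8
Difference: -35.0

Sael Republic: (25.40 + 3.70) / 41.10 × 100 = 29.10 / 41.10 × 100 = 70.8
New Corven: (18.40 + 12.40) / 86.10 × 100 = 30.80 / 86.10 × 100 = 35.8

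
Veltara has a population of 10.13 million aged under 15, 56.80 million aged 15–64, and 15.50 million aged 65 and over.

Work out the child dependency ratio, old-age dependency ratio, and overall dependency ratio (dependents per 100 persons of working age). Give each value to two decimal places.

Youth dependency ratio = 10.13 / 56.80 × 100 = 17.83
Old-age dependency ratio = 15.50 / 56.80 × 100 = 27.29
Total dependency ratio = (10.13 + 15.50) / 56.80 × 100 = 25.63 / 56.80 × 100 = 45.12

Youth dependency ratio: 17.83
Old-age dependency ratio: 27.29
Total dependency ratio: 45.12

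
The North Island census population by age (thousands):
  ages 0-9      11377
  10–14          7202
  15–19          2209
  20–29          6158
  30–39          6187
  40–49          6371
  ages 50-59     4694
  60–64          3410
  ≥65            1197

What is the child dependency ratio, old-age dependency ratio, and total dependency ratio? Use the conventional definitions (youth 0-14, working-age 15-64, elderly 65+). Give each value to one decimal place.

0–14: 11377 + 7202 = 18579
15–64: 2209 + 6158 + 6187 + 6371 + 4694 + 3410 = 29029
65+: 1197
Youth dependency ratio = 18579 / 29029 × 100 = 64.0
Old-age dependency ratio = 1197 / 29029 × 100 = 4.1
Total dependency ratio = (18579 + 1197) / 29029 × 100 = 19776 / 29029 × 100 = 68.1

Youth dependency ratio: 64.0
Old-age dependency ratio: 4.1
Total dependency ratio: 68.1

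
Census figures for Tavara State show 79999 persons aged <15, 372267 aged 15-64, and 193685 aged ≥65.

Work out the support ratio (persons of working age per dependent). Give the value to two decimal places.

Support ratio: 1.36

Support ratio = 372267 / (79999 + 193685) = 372267 / 273684 = 1.36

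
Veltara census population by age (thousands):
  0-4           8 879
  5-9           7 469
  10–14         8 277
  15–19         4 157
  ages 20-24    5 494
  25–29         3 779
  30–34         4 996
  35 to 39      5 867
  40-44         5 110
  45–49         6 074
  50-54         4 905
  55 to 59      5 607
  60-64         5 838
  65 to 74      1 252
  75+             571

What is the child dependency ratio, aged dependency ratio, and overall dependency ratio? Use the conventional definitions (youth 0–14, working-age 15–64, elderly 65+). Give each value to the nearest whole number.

0–14: 8 879 + 7 469 + 8 277 = 24 625
15–64: 4 157 + 5 494 + 3 779 + 4 996 + 5 867 + 5 110 + 6 074 + 4 905 + 5 607 + 5 838 = 51 827
65+: 1 252 + 571 = 1 823
Youth dependency ratio = 24 625 / 51 827 × 100 = 48
Old-age dependency ratio = 1 823 / 51 827 × 100 = 4
Total dependency ratio = (24 625 + 1 823) / 51 827 × 100 = 26 448 / 51 827 × 100 = 51

Youth dependency ratio: 48
Old-age dependency ratio: 4
Total dependency ratio: 51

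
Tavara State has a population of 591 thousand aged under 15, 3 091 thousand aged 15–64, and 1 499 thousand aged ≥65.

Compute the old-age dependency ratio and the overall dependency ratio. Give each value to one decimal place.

Old-age dependency ratio: 48.5
Total dependency ratio: 67.6

Old-age dependency ratio = 1 499 / 3 091 × 100 = 48.5
Total dependency ratio = (591 + 1 499) / 3 091 × 100 = 2 090 / 3 091 × 100 = 67.6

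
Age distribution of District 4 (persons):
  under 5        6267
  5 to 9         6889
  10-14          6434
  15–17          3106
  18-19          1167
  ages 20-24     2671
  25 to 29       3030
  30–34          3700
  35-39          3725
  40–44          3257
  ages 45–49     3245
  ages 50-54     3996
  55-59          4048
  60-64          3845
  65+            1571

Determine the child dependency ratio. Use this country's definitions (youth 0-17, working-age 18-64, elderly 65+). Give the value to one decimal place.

0–17: 6267 + 6889 + 6434 + 3106 = 22696
18–64: 1167 + 2671 + 3030 + 3700 + 3725 + 3257 + 3245 + 3996 + 4048 + 3845 = 32684
65+: 1571
Youth dependency ratio = 22696 / 32684 × 100 = 69.4

Youth dependency ratio: 69.4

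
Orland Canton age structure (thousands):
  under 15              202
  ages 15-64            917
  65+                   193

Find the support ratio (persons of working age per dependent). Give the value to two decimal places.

Support ratio: 2.32

Support ratio = 917 / (202 + 193) = 917 / 395 = 2.32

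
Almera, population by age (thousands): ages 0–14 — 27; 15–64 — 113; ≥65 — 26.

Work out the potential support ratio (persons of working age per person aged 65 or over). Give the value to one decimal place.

Potential support ratio = 113 / 26 = 4.3

Potential support ratio: 4.3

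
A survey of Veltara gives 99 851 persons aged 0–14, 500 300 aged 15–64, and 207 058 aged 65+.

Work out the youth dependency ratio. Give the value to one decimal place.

Youth dependency ratio: 20.0

Youth dependency ratio = 99 851 / 500 300 × 100 = 20.0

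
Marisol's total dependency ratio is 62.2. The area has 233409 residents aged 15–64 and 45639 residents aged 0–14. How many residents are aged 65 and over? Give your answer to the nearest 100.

Total dependency ratio = (youth + elderly) / working-age × 100
62.2 = (45639 + E) / 233409 × 100
⇒ 99500

Aged 65 and over: 99500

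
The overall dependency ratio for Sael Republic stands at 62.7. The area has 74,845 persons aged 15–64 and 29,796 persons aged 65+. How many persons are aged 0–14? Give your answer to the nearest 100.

Aged 0–14: 17,100

Total dependency ratio = (youth + elderly) / working-age × 100
62.7 = (Y + 29,796) / 74,845 × 100
⇒ 17,100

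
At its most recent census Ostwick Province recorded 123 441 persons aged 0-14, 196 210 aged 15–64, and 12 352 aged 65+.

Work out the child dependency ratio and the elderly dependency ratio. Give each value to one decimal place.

Youth dependency ratio = 123 441 / 196 210 × 100 = 62.9
Old-age dependency ratio = 12 352 / 196 210 × 100 = 6.3

Youth dependency ratio: 62.9
Old-age dependency ratio: 6.3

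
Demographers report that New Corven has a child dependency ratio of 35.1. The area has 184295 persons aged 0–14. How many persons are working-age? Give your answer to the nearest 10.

Working-age: 525060

Youth dependency ratio = youth / working-age × 100
35.1 = 184295 / W × 100
⇒ 525060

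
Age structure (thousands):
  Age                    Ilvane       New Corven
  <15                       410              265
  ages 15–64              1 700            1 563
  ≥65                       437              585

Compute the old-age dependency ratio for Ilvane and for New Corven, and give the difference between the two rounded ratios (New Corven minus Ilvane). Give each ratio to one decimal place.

Ilvane: 437 / 1 700 × 100 = 25.7
New Corven: 585 / 1 563 × 100 = 37.4

Ilvane: 25.7
New Corven: 37.4
Difference: +11.7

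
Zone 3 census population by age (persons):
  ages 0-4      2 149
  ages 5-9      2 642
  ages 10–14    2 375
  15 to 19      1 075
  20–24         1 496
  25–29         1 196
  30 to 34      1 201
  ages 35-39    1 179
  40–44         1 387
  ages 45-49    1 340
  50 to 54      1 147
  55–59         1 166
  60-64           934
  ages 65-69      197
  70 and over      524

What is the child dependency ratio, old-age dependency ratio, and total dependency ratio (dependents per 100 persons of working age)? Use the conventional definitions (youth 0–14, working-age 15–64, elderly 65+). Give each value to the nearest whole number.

Youth dependency ratio: 59
Old-age dependency ratio: 6
Total dependency ratio: 65

0–14: 2 149 + 2 642 + 2 375 = 7 166
15–64: 1 075 + 1 496 + 1 196 + 1 201 + 1 179 + 1 387 + 1 340 + 1 147 + 1 166 + 934 = 12 121
65+: 197 + 524 = 721
Youth dependency ratio = 7 166 / 12 121 × 100 = 59
Old-age dependency ratio = 721 / 12 121 × 100 = 6
Total dependency ratio = (7 166 + 721) / 12 121 × 100 = 7 887 / 12 121 × 100 = 65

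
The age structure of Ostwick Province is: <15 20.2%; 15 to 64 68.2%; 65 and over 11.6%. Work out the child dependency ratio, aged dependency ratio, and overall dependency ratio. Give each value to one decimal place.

Youth dependency ratio = 20.2 / 68.2 × 100 = 29.6
Old-age dependency ratio = 11.6 / 68.2 × 100 = 17.0
Total dependency ratio = (20.2 + 11.6) / 68.2 × 100 = 31.8 / 68.2 × 100 = 46.6

Youth dependency ratio: 29.6
Old-age dependency ratio: 17.0
Total dependency ratio: 46.6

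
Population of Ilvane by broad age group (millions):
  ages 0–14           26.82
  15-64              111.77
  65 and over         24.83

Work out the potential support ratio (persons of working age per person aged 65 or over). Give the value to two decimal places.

Potential support ratio: 4.50

Potential support ratio = 111.77 / 24.83 = 4.50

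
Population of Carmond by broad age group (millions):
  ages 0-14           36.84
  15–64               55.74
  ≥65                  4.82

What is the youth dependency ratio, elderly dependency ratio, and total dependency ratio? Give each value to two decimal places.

Youth dependency ratio = 36.84 / 55.74 × 100 = 66.09
Old-age dependency ratio = 4.82 / 55.74 × 100 = 8.65
Total dependency ratio = (36.84 + 4.82) / 55.74 × 100 = 41.66 / 55.74 × 100 = 74.74

Youth dependency ratio: 66.09
Old-age dependency ratio: 8.65
Total dependency ratio: 74.74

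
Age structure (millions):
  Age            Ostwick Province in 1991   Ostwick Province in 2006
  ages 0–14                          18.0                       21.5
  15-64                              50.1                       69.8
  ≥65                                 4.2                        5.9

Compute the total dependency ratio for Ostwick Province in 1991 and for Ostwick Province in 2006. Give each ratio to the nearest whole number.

Ostwick Province in 1991: (18.0 + 4.2) / 50.1 × 100 = 22.2 / 50.1 × 100 = 44
Ostwick Province in 2006: (21.5 + 5.9) / 69.8 × 100 = 27.4 / 69.8 × 100 = 39

Ostwick Province in 1991: 44
Ostwick Province in 2006: 39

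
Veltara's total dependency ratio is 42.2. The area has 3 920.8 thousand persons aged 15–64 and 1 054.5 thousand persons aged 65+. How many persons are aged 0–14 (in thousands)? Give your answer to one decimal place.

Total dependency ratio = (youth + elderly) / working-age × 100
42.2 = (Y + 1 054.5) / 3 920.8 × 100
⇒ 600.1

Aged 0–14: 600.1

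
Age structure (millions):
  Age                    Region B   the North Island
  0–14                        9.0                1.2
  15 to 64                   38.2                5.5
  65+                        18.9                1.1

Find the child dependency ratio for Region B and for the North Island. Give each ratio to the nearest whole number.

Region B: 24
the North Island: 22

Region B: 9.0 / 38.2 × 100 = 24
the North Island: 1.2 / 5.5 × 100 = 22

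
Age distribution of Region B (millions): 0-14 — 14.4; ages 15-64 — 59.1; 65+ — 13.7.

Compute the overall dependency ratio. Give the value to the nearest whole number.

Total dependency ratio: 48

Total dependency ratio = (14.4 + 13.7) / 59.1 × 100 = 28.1 / 59.1 × 100 = 48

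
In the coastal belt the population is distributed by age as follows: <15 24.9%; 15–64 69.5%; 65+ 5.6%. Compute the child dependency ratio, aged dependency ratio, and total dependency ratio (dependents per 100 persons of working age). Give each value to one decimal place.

Youth dependency ratio = 24.9 / 69.5 × 100 = 35.8
Old-age dependency ratio = 5.6 / 69.5 × 100 = 8.1
Total dependency ratio = (24.9 + 5.6) / 69.5 × 100 = 30.5 / 69.5 × 100 = 43.9

Youth dependency ratio: 35.8
Old-age dependency ratio: 8.1
Total dependency ratio: 43.9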